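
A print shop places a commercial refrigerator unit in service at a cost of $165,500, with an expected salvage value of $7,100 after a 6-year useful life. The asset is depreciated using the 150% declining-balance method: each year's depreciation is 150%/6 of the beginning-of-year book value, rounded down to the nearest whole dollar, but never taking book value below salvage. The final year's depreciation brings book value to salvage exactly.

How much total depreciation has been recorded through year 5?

$126,225

Depreciable base = $165,500 − $7,100 = $158,400.
Year 1: ⌊$165,500 × 150%/6⌋ = $41,375. Book value $124,125.
Year 2: ⌊$124,125 × 150%/6⌋ = $31,031. Book value $93,094.
Year 3: ⌊$93,094 × 150%/6⌋ = $23,273. Book value $69,821.
Year 4: ⌊$69,821 × 150%/6⌋ = $17,455. Book value $52,366.
Year 5: ⌊$52,366 × 150%/6⌋ = $13,091. Book value $39,275.
Accumulated through year 5 = $165,500 − $39,275 = $126,225.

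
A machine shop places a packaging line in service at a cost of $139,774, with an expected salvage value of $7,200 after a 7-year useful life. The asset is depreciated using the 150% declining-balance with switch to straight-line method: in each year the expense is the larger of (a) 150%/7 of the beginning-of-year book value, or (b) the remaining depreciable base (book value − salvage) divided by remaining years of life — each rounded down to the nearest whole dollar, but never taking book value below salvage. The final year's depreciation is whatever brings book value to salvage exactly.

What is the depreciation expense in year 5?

Depreciable base = $139,774 − $7,200 = $132,574.
Year 1: DB = ⌊$139,774 × 150%/7⌋ = $29,951; SL = ⌊$132,574/7⌋ = $18,939 → take DB $29,951. Book value $109,823.
Year 2: DB = ⌊$109,823 × 150%/7⌋ = $23,533; SL = ⌊$102,623/6⌋ = $17,103 → take DB $23,533. Book value $86,290.
Year 3: DB = ⌊$86,290 × 150%/7⌋ = $18,490; SL = ⌊$79,090/5⌋ = $15,818 → take DB $18,490. Book value $67,800.
Year 4: DB = ⌊$67,800 × 150%/7⌋ = $14,528; SL = ⌊$60,600/4⌋ = $15,150 → take SL $15,150. Book value $52,650.
Year 5: DB = ⌊$52,650 × 150%/7⌋ = $11,282; SL = ⌊$45,450/3⌋ = $15,150 → take SL $15,150. Book value $37,500.

$15,150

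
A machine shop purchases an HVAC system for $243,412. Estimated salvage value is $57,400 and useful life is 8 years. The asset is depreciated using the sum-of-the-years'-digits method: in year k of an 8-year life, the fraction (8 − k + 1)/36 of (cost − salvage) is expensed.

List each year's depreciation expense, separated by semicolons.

Depreciable base = $243,412 − $57,400 = $186,012.
Sum of the years' digits = 8+7+6+5+4+3+2+1 = 36.
Year 1: $186,012 × 8/36 = $41,336. Book value $202,076.
Year 2: $186,012 × 7/36 = $36,169. Book value $165,907.
Year 3: $186,012 × 6/36 = $31,002. Book value $134,905.
Year 4: $186,012 × 5/36 = $25,835. Book value $109,070.
Year 5: $186,012 × 4/36 = $20,668. Book value $88,402.
Year 6: $186,012 × 3/36 = $15,501. Book value $72,901.
Year 7: $186,012 × 2/36 = $10,334. Book value $62,567.
Year 8: $186,012 × 1/36 = $5,167. Book value $57,400.

$41,336; $36,169; $31,002; $25,835; $20,668; $15,501; $10,334; $5,167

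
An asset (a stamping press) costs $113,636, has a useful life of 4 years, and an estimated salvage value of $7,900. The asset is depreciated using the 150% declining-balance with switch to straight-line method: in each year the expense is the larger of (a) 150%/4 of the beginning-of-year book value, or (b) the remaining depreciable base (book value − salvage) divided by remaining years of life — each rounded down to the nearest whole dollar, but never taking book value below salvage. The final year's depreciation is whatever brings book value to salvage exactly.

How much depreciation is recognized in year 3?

Depreciable base = $113,636 − $7,900 = $105,736.
Year 1: DB = ⌊$113,636 × 150%/4⌋ = $42,613; SL = ⌊$105,736/4⌋ = $26,434 → take DB $42,613. Book value $71,023.
Year 2: DB = ⌊$71,023 × 150%/4⌋ = $26,633; SL = ⌊$63,123/3⌋ = $21,041 → take DB $26,633. Book value $44,390.
Year 3: DB = ⌊$44,390 × 150%/4⌋ = $16,646; SL = ⌊$36,490/2⌋ = $18,245 → take SL $18,245. Book value $26,145.

$18,245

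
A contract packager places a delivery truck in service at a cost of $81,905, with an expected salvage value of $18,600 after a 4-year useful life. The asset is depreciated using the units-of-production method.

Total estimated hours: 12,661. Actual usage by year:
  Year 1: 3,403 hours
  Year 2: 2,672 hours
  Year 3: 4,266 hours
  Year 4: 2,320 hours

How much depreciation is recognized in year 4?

$11,600

Depreciable base = $81,905 − $18,600 = $63,305.
Rate = $63,305 / 12,661 hours = $5 per hour.
Year 1: 3,403 × $5 = $17,015. Book value $64,890.
Year 2: 2,672 × $5 = $13,360. Book value $51,530.
Year 3: 4,266 × $5 = $21,330. Book value $30,200.
Year 4: 2,320 × $5 = $11,600. Book value $18,600.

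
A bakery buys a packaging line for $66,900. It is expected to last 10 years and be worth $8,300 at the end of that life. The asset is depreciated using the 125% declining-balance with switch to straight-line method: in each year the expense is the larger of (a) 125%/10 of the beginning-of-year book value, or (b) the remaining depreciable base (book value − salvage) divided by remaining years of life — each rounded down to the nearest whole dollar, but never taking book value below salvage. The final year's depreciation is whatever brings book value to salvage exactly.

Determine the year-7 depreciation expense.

$5,153

Depreciable base = $66,900 − $8,300 = $58,600.
Year 1: DB = ⌊$66,900 × 125%/10⌋ = $8,362; SL = ⌊$58,600/10⌋ = $5,860 → take DB $8,362. Book value $58,538.
Year 2: DB = ⌊$58,538 × 125%/10⌋ = $7,317; SL = ⌊$50,238/9⌋ = $5,582 → take DB $7,317. Book value $51,221.
Year 3: DB = ⌊$51,221 × 125%/10⌋ = $6,402; SL = ⌊$42,921/8⌋ = $5,365 → take DB $6,402. Book value $44,819.
Year 4: DB = ⌊$44,819 × 125%/10⌋ = $5,602; SL = ⌊$36,519/7⌋ = $5,217 → take DB $5,602. Book value $39,217.
Year 5: DB = ⌊$39,217 × 125%/10⌋ = $4,902; SL = ⌊$30,917/6⌋ = $5,152 → take SL $5,152. Book value $34,065.
Year 6: DB = ⌊$34,065 × 125%/10⌋ = $4,258; SL = ⌊$25,765/5⌋ = $5,153 → take SL $5,153. Book value $28,912.
Year 7: DB = ⌊$28,912 × 125%/10⌋ = $3,614; SL = ⌊$20,612/4⌋ = $5,153 → take SL $5,153. Book value $23,759.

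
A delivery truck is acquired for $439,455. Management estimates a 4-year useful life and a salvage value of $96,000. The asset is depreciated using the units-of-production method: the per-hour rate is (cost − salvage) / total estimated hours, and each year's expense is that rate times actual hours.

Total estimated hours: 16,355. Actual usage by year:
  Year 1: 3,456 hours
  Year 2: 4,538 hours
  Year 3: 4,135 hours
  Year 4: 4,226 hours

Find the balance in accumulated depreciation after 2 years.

$167,874

Depreciable base = $439,455 − $96,000 = $343,455.
Rate = $343,455 / 16,355 hours = $21 per hour.
Year 1: 3,456 × $21 = $72,576. Book value $366,879.
Year 2: 4,538 × $21 = $95,298. Book value $271,581.
Accumulated through year 2 = $439,455 − $271,581 = $167,874.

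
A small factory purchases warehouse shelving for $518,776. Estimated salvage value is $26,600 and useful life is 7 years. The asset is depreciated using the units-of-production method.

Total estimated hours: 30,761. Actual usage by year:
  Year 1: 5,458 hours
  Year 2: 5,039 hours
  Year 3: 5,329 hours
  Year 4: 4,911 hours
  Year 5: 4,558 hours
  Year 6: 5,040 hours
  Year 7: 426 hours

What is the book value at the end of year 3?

$265,560

Depreciable base = $518,776 − $26,600 = $492,176.
Rate = $492,176 / 30,761 hours = $16 per hour.
Year 1: 5,458 × $16 = $87,328. Book value $431,448.
Year 2: 5,039 × $16 = $80,624. Book value $350,824.
Year 3: 5,329 × $16 = $85,264. Book value $265,560.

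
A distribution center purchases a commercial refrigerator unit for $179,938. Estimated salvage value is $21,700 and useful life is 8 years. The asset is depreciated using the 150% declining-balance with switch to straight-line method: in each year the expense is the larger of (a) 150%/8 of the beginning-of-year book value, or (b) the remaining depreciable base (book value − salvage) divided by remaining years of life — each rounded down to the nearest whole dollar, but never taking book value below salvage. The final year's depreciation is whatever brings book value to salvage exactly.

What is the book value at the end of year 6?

$49,712

Depreciable base = $179,938 − $21,700 = $158,238.
Year 1: DB = ⌊$179,938 × 150%/8⌋ = $33,738; SL = ⌊$158,238/8⌋ = $19,779 → take DB $33,738. Book value $146,200.
Year 2: DB = ⌊$146,200 × 150%/8⌋ = $27,412; SL = ⌊$124,500/7⌋ = $17,785 → take DB $27,412. Book value $118,788.
Year 3: DB = ⌊$118,788 × 150%/8⌋ = $22,272; SL = ⌊$97,088/6⌋ = $16,181 → take DB $22,272. Book value $96,516.
Year 4: DB = ⌊$96,516 × 150%/8⌋ = $18,096; SL = ⌊$74,816/5⌋ = $14,963 → take DB $18,096. Book value $78,420.
Year 5: DB = ⌊$78,420 × 150%/8⌋ = $14,703; SL = ⌊$56,720/4⌋ = $14,180 → take DB $14,703. Book value $63,717.
Year 6: DB = ⌊$63,717 × 150%/8⌋ = $11,946; SL = ⌊$42,017/3⌋ = $14,005 → take SL $14,005. Book value $49,712.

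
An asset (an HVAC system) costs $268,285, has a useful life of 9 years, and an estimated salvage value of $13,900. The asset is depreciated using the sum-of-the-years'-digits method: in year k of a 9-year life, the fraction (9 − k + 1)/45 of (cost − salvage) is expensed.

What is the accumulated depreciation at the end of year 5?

Depreciable base = $268,285 − $13,900 = $254,385.
Sum of the years' digits = 9+8+7+6+5+4+3+2+1 = 45.
Year 1: $254,385 × 9/45 = $50,877. Book value $217,408.
Year 2: $254,385 × 8/45 = $45,224. Book value $172,184.
Year 3: $254,385 × 7/45 = $39,571. Book value $132,613.
Year 4: $254,385 × 6/45 = $33,918. Book value $98,695.
Year 5: $254,385 × 5/45 = $28,265. Book value $70,430.
Accumulated through year 5 = $268,285 − $70,430 = $197,855.

$197,855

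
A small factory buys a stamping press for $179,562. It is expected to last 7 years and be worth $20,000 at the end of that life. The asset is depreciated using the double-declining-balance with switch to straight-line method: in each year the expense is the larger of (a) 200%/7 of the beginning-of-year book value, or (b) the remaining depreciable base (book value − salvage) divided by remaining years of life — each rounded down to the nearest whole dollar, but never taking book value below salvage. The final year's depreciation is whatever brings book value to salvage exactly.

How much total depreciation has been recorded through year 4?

Depreciable base = $179,562 − $20,000 = $159,562.
Year 1: DB = ⌊$179,562 × 200%/7⌋ = $51,303; SL = ⌊$159,562/7⌋ = $22,794 → take DB $51,303. Book value $128,259.
Year 2: DB = ⌊$128,259 × 200%/7⌋ = $36,645; SL = ⌊$108,259/6⌋ = $18,043 → take DB $36,645. Book value $91,614.
Year 3: DB = ⌊$91,614 × 200%/7⌋ = $26,175; SL = ⌊$71,614/5⌋ = $14,322 → take DB $26,175. Book value $65,439.
Year 4: DB = ⌊$65,439 × 200%/7⌋ = $18,696; SL = ⌊$45,439/4⌋ = $11,359 → take DB $18,696. Book value $46,743.
Accumulated through year 4 = $179,562 − $46,743 = $132,819.

$132,819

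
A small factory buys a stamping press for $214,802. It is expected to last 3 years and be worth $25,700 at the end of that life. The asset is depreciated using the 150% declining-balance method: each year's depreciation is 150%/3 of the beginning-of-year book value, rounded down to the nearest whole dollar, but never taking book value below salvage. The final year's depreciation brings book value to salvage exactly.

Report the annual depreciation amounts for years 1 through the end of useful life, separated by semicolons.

Depreciable base = $214,802 − $25,700 = $189,102.
Year 1: ⌊$214,802 × 150%/3⌋ = $107,401. Book value $107,401.
Year 2: ⌊$107,401 × 150%/3⌋ = $53,700. Book value $53,701.
Year 3 (final): $53,701 − $25,700 = $28,001. Book value $25,700.

$107,401; $53,700; $28,001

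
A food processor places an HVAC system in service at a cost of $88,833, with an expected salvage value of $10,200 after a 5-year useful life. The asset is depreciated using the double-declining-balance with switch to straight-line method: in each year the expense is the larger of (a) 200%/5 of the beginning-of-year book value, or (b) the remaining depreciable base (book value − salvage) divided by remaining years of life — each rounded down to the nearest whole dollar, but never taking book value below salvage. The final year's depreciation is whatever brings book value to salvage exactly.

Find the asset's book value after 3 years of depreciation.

$19,188

Depreciable base = $88,833 − $10,200 = $78,633.
Year 1: DB = ⌊$88,833 × 200%/5⌋ = $35,533; SL = ⌊$78,633/5⌋ = $15,726 → take DB $35,533. Book value $53,300.
Year 2: DB = ⌊$53,300 × 200%/5⌋ = $21,320; SL = ⌊$43,100/4⌋ = $10,775 → take DB $21,320. Book value $31,980.
Year 3: DB = ⌊$31,980 × 200%/5⌋ = $12,792; SL = ⌊$21,780/3⌋ = $7,260 → take DB $12,792. Book value $19,188.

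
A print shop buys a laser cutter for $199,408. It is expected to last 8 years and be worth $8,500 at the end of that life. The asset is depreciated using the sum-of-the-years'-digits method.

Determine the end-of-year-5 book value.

$40,318

Depreciable base = $199,408 − $8,500 = $190,908.
Sum of the years' digits = 8+7+6+5+4+3+2+1 = 36.
Year 1: $190,908 × 8/36 = $42,424. Book value $156,984.
Year 2: $190,908 × 7/36 = $37,121. Book value $119,863.
Year 3: $190,908 × 6/36 = $31,818. Book value $88,045.
Year 4: $190,908 × 5/36 = $26,515. Book value $61,530.
Year 5: $190,908 × 4/36 = $21,212. Book value $40,318.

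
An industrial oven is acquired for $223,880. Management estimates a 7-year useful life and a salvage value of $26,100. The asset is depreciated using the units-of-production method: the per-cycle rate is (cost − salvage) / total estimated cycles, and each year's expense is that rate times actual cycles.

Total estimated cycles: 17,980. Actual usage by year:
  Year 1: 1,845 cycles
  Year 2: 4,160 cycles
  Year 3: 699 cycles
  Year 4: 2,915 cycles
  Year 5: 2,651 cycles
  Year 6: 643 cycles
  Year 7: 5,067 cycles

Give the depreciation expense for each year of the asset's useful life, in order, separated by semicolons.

Depreciable base = $223,880 − $26,100 = $197,780.
Rate = $197,780 / 17,980 cycles = $11 per cycle.
Year 1: 1,845 × $11 = $20,295. Book value $203,585.
Year 2: 4,160 × $11 = $45,760. Book value $157,825.
Year 3: 699 × $11 = $7,689. Book value $150,136.
Year 4: 2,915 × $11 = $32,065. Book value $118,071.
Year 5: 2,651 × $11 = $29,161. Book value $88,910.
Year 6: 643 × $11 = $7,073. Book value $81,837.
Year 7: 5,067 × $11 = $55,737. Book value $26,100.

$20,295; $45,760; $7,689; $32,065; $29,161; $7,073; $55,737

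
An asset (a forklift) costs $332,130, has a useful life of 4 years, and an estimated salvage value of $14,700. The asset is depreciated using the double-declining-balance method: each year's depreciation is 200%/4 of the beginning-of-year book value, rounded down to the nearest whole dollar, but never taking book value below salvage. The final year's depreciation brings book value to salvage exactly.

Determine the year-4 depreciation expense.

$26,817

Depreciable base = $332,130 − $14,700 = $317,430.
Year 1: ⌊$332,130 × 200%/4⌋ = $166,065. Book value $166,065.
Year 2: ⌊$166,065 × 200%/4⌋ = $83,032. Book value $83,033.
Year 3: ⌊$83,033 × 200%/4⌋ = $41,516. Book value $41,517.
Year 4 (final): $41,517 − $14,700 = $26,817. Book value $14,700.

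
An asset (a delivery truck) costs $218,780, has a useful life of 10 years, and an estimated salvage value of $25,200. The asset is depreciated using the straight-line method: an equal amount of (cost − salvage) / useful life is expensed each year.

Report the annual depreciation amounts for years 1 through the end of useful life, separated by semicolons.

$19,358; $19,358; $19,358; $19,358; $19,358; $19,358; $19,358; $19,358; $19,358; $19,358

Depreciable base = $218,780 − $25,200 = $193,580.
Annual expense = $193,580 / 10 = $19,358.
End of year 1: book value $199,422.
End of year 2: book value $180,064.
End of year 3: book value $160,706.
End of year 4: book value $141,348.
End of year 5: book value $121,990.
End of year 6: book value $102,632.
End of year 7: book value $83,274.
End of year 8: book value $63,916.
End of year 9: book value $44,558.
End of year 10: book value $25,200.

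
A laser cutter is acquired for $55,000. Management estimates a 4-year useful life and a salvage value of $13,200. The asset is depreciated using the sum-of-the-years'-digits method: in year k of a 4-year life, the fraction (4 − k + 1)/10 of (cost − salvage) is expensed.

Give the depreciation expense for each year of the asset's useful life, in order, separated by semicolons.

Depreciable base = $55,000 − $13,200 = $41,800.
Sum of the years' digits = 4+3+2+1 = 10.
Year 1: $41,800 × 4/10 = $16,720. Book value $38,280.
Year 2: $41,800 × 3/10 = $12,540. Book value $25,740.
Year 3: $41,800 × 2/10 = $8,360. Book value $17,380.
Year 4: $41,800 × 1/10 = $4,180. Book value $13,200.

$16,720; $12,540; $8,360; $4,180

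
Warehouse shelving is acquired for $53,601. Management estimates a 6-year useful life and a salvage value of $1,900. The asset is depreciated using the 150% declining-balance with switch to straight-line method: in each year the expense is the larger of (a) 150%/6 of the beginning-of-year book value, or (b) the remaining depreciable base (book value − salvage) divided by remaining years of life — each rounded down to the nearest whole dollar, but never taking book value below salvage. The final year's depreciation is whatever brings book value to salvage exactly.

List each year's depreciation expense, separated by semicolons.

Depreciable base = $53,601 − $1,900 = $51,701.
Year 1: DB = ⌊$53,601 × 150%/6⌋ = $13,400; SL = ⌊$51,701/6⌋ = $8,616 → take DB $13,400. Book value $40,201.
Year 2: DB = ⌊$40,201 × 150%/6⌋ = $10,050; SL = ⌊$38,301/5⌋ = $7,660 → take DB $10,050. Book value $30,151.
Year 3: DB = ⌊$30,151 × 150%/6⌋ = $7,537; SL = ⌊$28,251/4⌋ = $7,062 → take DB $7,537. Book value $22,614.
Year 4: DB = ⌊$22,614 × 150%/6⌋ = $5,653; SL = ⌊$20,714/3⌋ = $6,904 → take SL $6,904. Book value $15,710.
Year 5: DB = ⌊$15,710 × 150%/6⌋ = $3,927; SL = ⌊$13,810/2⌋ = $6,905 → take SL $6,905. Book value $8,805.
Year 6 (final): $8,805 − $1,900 = $6,905. Book value $1,900.

$13,400; $10,050; $7,537; $6,904; $6,905; $6,905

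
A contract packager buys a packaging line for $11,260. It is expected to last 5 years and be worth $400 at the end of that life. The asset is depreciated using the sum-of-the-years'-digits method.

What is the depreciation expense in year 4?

$1,448

Depreciable base = $11,260 − $400 = $10,860.
Sum of the years' digits = 5+4+3+2+1 = 15.
Year 1: $10,860 × 5/15 = $3,620. Book value $7,640.
Year 2: $10,860 × 4/15 = $2,896. Book value $4,744.
Year 3: $10,860 × 3/15 = $2,172. Book value $2,572.
Year 4: $10,860 × 2/15 = $1,448. Book value $1,124.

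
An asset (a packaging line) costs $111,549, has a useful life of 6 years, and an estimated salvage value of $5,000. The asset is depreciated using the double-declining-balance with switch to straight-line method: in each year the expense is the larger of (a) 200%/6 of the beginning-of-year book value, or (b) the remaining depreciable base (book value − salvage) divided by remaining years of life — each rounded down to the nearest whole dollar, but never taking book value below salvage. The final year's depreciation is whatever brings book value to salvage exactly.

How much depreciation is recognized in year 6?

$8,518

Depreciable base = $111,549 − $5,000 = $106,549.
Year 1: DB = ⌊$111,549 × 200%/6⌋ = $37,183; SL = ⌊$106,549/6⌋ = $17,758 → take DB $37,183. Book value $74,366.
Year 2: DB = ⌊$74,366 × 200%/6⌋ = $24,788; SL = ⌊$69,366/5⌋ = $13,873 → take DB $24,788. Book value $49,578.
Year 3: DB = ⌊$49,578 × 200%/6⌋ = $16,526; SL = ⌊$44,578/4⌋ = $11,144 → take DB $16,526. Book value $33,052.
Year 4: DB = ⌊$33,052 × 200%/6⌋ = $11,017; SL = ⌊$28,052/3⌋ = $9,350 → take DB $11,017. Book value $22,035.
Year 5: DB = ⌊$22,035 × 200%/6⌋ = $7,345; SL = ⌊$17,035/2⌋ = $8,517 → take SL $8,517. Book value $13,518.
Year 6 (final): $13,518 − $5,000 = $8,518. Book value $5,000.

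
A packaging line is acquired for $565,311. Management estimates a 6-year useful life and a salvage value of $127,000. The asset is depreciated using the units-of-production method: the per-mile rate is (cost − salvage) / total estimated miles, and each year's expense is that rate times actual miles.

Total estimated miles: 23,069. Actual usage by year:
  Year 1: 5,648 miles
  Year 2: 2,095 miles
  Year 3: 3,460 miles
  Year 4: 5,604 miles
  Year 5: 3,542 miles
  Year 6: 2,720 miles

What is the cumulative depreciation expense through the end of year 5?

Depreciable base = $565,311 − $127,000 = $438,311.
Rate = $438,311 / 23,069 miles = $19 per mile.
Year 1: 5,648 × $19 = $107,312. Book value $457,999.
Year 2: 2,095 × $19 = $39,805. Book value $418,194.
Year 3: 3,460 × $19 = $65,740. Book value $352,454.
Year 4: 5,604 × $19 = $106,476. Book value $245,978.
Year 5: 3,542 × $19 = $67,298. Book value $178,680.
Accumulated through year 5 = $565,311 − $178,680 = $386,631.

$386,631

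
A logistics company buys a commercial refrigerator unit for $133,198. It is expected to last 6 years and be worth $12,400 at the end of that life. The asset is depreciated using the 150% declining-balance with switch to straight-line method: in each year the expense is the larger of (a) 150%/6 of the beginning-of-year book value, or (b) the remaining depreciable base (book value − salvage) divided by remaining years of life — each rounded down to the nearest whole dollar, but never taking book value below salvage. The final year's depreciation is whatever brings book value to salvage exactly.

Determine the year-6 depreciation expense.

$14,598

Depreciable base = $133,198 − $12,400 = $120,798.
Year 1: DB = ⌊$133,198 × 150%/6⌋ = $33,299; SL = ⌊$120,798/6⌋ = $20,133 → take DB $33,299. Book value $99,899.
Year 2: DB = ⌊$99,899 × 150%/6⌋ = $24,974; SL = ⌊$87,499/5⌋ = $17,499 → take DB $24,974. Book value $74,925.
Year 3: DB = ⌊$74,925 × 150%/6⌋ = $18,731; SL = ⌊$62,525/4⌋ = $15,631 → take DB $18,731. Book value $56,194.
Year 4: DB = ⌊$56,194 × 150%/6⌋ = $14,048; SL = ⌊$43,794/3⌋ = $14,598 → take SL $14,598. Book value $41,596.
Year 5: DB = ⌊$41,596 × 150%/6⌋ = $10,399; SL = ⌊$29,196/2⌋ = $14,598 → take SL $14,598. Book value $26,998.
Year 6 (final): $26,998 − $12,400 = $14,598. Book value $12,400.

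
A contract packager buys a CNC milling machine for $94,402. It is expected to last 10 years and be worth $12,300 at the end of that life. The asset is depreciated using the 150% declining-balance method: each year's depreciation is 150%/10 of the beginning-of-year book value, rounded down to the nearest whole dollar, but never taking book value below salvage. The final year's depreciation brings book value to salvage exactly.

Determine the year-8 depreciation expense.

$4,539

Depreciable base = $94,402 − $12,300 = $82,102.
Year 1: ⌊$94,402 × 150%/10⌋ = $14,160. Book value $80,242.
Year 2: ⌊$80,242 × 150%/10⌋ = $12,036. Book value $68,206.
Year 3: ⌊$68,206 × 150%/10⌋ = $10,230. Book value $57,976.
Year 4: ⌊$57,976 × 150%/10⌋ = $8,696. Book value $49,280.
Year 5: ⌊$49,280 × 150%/10⌋ = $7,392. Book value $41,888.
Year 6: ⌊$41,888 × 150%/10⌋ = $6,283. Book value $35,605.
Year 7: ⌊$35,605 × 150%/10⌋ = $5,340. Book value $30,265.
Year 8: ⌊$30,265 × 150%/10⌋ = $4,539. Book value $25,726.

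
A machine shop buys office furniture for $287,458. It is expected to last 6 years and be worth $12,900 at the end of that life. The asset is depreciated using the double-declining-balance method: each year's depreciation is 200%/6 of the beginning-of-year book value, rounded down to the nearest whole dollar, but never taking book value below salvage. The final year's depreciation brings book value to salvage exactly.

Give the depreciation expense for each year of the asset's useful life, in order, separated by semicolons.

Depreciable base = $287,458 − $12,900 = $274,558.
Year 1: ⌊$287,458 × 200%/6⌋ = $95,819. Book value $191,639.
Year 2: ⌊$191,639 × 200%/6⌋ = $63,879. Book value $127,760.
Year 3: ⌊$127,760 × 200%/6⌋ = $42,586. Book value $85,174.
Year 4: ⌊$85,174 × 200%/6⌋ = $28,391. Book value $56,783.
Year 5: ⌊$56,783 × 200%/6⌋ = $18,927. Book value $37,856.
Year 6 (final): $37,856 − $12,900 = $24,956. Book value $12,900.

$95,819; $63,879; $42,586; $28,391; $18,927; $24,956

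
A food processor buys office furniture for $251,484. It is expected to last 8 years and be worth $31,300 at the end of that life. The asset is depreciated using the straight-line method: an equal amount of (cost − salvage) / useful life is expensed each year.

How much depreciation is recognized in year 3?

$27,523

Depreciable base = $251,484 − $31,300 = $220,184.
Annual expense = $220,184 / 8 = $27,523.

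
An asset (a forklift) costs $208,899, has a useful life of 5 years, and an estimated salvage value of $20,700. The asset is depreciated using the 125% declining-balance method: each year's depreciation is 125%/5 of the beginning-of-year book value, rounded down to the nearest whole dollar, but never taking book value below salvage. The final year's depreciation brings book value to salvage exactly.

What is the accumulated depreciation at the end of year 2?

Depreciable base = $208,899 − $20,700 = $188,199.
Year 1: ⌊$208,899 × 125%/5⌋ = $52,224. Book value $156,675.
Year 2: ⌊$156,675 × 125%/5⌋ = $39,168. Book value $117,507.
Accumulated through year 2 = $208,899 − $117,507 = $91,392.

$91,392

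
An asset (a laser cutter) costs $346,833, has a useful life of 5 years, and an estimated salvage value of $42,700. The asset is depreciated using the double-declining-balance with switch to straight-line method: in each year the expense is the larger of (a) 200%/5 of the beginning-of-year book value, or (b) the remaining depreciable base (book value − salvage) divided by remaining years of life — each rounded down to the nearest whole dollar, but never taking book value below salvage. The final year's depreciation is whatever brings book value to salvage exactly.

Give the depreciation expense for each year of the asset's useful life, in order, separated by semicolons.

$138,733; $83,240; $49,944; $29,966; $2,250

Depreciable base = $346,833 − $42,700 = $304,133.
Year 1: DB = ⌊$346,833 × 200%/5⌋ = $138,733; SL = ⌊$304,133/5⌋ = $60,826 → take DB $138,733. Book value $208,100.
Year 2: DB = ⌊$208,100 × 200%/5⌋ = $83,240; SL = ⌊$165,400/4⌋ = $41,350 → take DB $83,240. Book value $124,860.
Year 3: DB = ⌊$124,860 × 200%/5⌋ = $49,944; SL = ⌊$82,160/3⌋ = $27,386 → take DB $49,944. Book value $74,916.
Year 4: DB = ⌊$74,916 × 200%/5⌋ = $29,966; SL = ⌊$32,216/2⌋ = $16,108 → take DB $29,966. Book value $44,950.
Year 5 (final): $44,950 − $42,700 = $2,250. Book value $42,700.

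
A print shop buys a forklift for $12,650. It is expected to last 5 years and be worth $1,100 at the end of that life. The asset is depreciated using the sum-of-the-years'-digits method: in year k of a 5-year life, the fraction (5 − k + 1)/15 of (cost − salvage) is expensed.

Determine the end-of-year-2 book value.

Depreciable base = $12,650 − $1,100 = $11,550.
Sum of the years' digits = 5+4+3+2+1 = 15.
Year 1: $11,550 × 5/15 = $3,850. Book value $8,800.
Year 2: $11,550 × 4/15 = $3,080. Book value $5,720.

$5,720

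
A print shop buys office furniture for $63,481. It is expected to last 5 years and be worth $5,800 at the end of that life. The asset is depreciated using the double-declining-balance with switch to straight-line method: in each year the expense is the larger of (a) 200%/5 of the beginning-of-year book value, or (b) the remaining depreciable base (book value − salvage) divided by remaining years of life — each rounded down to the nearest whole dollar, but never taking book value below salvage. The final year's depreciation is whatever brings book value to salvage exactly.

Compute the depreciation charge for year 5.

$2,428

Depreciable base = $63,481 − $5,800 = $57,681.
Year 1: DB = ⌊$63,481 × 200%/5⌋ = $25,392; SL = ⌊$57,681/5⌋ = $11,536 → take DB $25,392. Book value $38,089.
Year 2: DB = ⌊$38,089 × 200%/5⌋ = $15,235; SL = ⌊$32,289/4⌋ = $8,072 → take DB $15,235. Book value $22,854.
Year 3: DB = ⌊$22,854 × 200%/5⌋ = $9,141; SL = ⌊$17,054/3⌋ = $5,684 → take DB $9,141. Book value $13,713.
Year 4: DB = ⌊$13,713 × 200%/5⌋ = $5,485; SL = ⌊$7,913/2⌋ = $3,956 → take DB $5,485. Book value $8,228.
Year 5 (final): $8,228 − $5,800 = $2,428. Book value $5,800.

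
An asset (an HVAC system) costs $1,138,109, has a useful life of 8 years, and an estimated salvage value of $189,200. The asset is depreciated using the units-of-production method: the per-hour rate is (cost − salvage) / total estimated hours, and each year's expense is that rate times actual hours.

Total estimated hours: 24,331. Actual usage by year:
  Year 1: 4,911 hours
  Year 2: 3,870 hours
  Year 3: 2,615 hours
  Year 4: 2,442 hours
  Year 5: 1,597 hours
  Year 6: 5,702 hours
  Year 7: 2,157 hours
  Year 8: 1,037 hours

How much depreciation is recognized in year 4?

Depreciable base = $1,138,109 − $189,200 = $948,909.
Rate = $948,909 / 24,331 hours = $39 per hour.
Year 1: 4,911 × $39 = $191,529. Book value $946,580.
Year 2: 3,870 × $39 = $150,930. Book value $795,650.
Year 3: 2,615 × $39 = $101,985. Book value $693,665.
Year 4: 2,442 × $39 = $95,238. Book value $598,427.

$95,238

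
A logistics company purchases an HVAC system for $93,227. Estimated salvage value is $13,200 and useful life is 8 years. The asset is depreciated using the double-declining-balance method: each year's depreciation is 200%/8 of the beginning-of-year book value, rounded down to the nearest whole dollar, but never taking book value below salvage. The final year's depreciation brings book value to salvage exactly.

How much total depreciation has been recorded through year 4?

Depreciable base = $93,227 − $13,200 = $80,027.
Year 1: ⌊$93,227 × 200%/8⌋ = $23,306. Book value $69,921.
Year 2: ⌊$69,921 × 200%/8⌋ = $17,480. Book value $52,441.
Year 3: ⌊$52,441 × 200%/8⌋ = $13,110. Book value $39,331.
Year 4: ⌊$39,331 × 200%/8⌋ = $9,832. Book value $29,499.
Accumulated through year 4 = $93,227 − $29,499 = $63,728.

$63,728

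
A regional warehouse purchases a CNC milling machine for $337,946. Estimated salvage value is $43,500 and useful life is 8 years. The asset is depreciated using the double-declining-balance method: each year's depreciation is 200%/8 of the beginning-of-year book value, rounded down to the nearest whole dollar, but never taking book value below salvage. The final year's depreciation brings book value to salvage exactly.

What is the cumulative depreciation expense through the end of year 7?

Depreciable base = $337,946 − $43,500 = $294,446.
Year 1: ⌊$337,946 × 200%/8⌋ = $84,486. Book value $253,460.
Year 2: ⌊$253,460 × 200%/8⌋ = $63,365. Book value $190,095.
Year 3: ⌊$190,095 × 200%/8⌋ = $47,523. Book value $142,572.
Year 4: ⌊$142,572 × 200%/8⌋ = $35,643. Book value $106,929.
Year 5: ⌊$106,929 × 200%/8⌋ = $26,732. Book value $80,197.
Year 6: ⌊$80,197 × 200%/8⌋ = $20,049. Book value $60,148.
Year 7: ⌊$60,148 × 200%/8⌋ = $15,037. Book value $45,111.
Accumulated through year 7 = $337,946 − $45,111 = $292,835.

$292,835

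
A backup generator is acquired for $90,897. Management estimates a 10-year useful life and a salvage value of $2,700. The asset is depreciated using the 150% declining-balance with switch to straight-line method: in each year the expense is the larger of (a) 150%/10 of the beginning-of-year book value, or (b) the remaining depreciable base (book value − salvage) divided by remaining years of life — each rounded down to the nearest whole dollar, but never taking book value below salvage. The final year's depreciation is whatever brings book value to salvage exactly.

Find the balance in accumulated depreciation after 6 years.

$58,363

Depreciable base = $90,897 − $2,700 = $88,197.
Year 1: DB = ⌊$90,897 × 150%/10⌋ = $13,634; SL = ⌊$88,197/10⌋ = $8,819 → take DB $13,634. Book value $77,263.
Year 2: DB = ⌊$77,263 × 150%/10⌋ = $11,589; SL = ⌊$74,563/9⌋ = $8,284 → take DB $11,589. Book value $65,674.
Year 3: DB = ⌊$65,674 × 150%/10⌋ = $9,851; SL = ⌊$62,974/8⌋ = $7,871 → take DB $9,851. Book value $55,823.
Year 4: DB = ⌊$55,823 × 150%/10⌋ = $8,373; SL = ⌊$53,123/7⌋ = $7,589 → take DB $8,373. Book value $47,450.
Year 5: DB = ⌊$47,450 × 150%/10⌋ = $7,117; SL = ⌊$44,750/6⌋ = $7,458 → take SL $7,458. Book value $39,992.
Year 6: DB = ⌊$39,992 × 150%/10⌋ = $5,998; SL = ⌊$37,292/5⌋ = $7,458 → take SL $7,458. Book value $32,534.
Accumulated through year 6 = $90,897 − $32,534 = $58,363.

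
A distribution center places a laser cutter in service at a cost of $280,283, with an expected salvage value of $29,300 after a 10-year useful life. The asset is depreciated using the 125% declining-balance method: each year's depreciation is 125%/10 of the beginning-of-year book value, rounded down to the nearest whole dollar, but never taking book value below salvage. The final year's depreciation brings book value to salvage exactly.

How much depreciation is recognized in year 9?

$12,038

Depreciable base = $280,283 − $29,300 = $250,983.
Year 1: ⌊$280,283 × 125%/10⌋ = $35,035. Book value $245,248.
Year 2: ⌊$245,248 × 125%/10⌋ = $30,656. Book value $214,592.
Year 3: ⌊$214,592 × 125%/10⌋ = $26,824. Book value $187,768.
Year 4: ⌊$187,768 × 125%/10⌋ = $23,471. Book value $164,297.
Year 5: ⌊$164,297 × 125%/10⌋ = $20,537. Book value $143,760.
Year 6: ⌊$143,760 × 125%/10⌋ = $17,970. Book value $125,790.
Year 7: ⌊$125,790 × 125%/10⌋ = $15,723. Book value $110,067.
Year 8: ⌊$110,067 × 125%/10⌋ = $13,758. Book value $96,309.
Year 9: ⌊$96,309 × 125%/10⌋ = $12,038. Book value $84,271.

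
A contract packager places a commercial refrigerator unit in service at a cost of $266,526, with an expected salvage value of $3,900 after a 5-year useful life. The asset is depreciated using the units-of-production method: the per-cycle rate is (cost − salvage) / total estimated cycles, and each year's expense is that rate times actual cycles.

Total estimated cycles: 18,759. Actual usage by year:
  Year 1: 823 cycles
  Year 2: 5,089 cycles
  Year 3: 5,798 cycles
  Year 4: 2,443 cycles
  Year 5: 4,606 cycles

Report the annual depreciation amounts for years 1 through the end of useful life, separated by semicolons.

Depreciable base = $266,526 − $3,900 = $262,626.
Rate = $262,626 / 18,759 cycles = $14 per cycle.
Year 1: 823 × $14 = $11,522. Book value $255,004.
Year 2: 5,089 × $14 = $71,246. Book value $183,758.
Year 3: 5,798 × $14 = $81,172. Book value $102,586.
Year 4: 2,443 × $14 = $34,202. Book value $68,384.
Year 5: 4,606 × $14 = $64,484. Book value $3,900.

$11,522; $71,246; $81,172; $34,202; $64,484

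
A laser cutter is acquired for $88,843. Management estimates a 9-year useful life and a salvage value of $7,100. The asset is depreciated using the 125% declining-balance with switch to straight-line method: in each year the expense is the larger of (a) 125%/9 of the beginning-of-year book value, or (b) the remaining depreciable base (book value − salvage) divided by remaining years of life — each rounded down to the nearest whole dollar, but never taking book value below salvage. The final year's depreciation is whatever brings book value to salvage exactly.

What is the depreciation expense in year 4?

Depreciable base = $88,843 − $7,100 = $81,743.
Year 1: DB = ⌊$88,843 × 125%/9⌋ = $12,339; SL = ⌊$81,743/9⌋ = $9,082 → take DB $12,339. Book value $76,504.
Year 2: DB = ⌊$76,504 × 125%/9⌋ = $10,625; SL = ⌊$69,404/8⌋ = $8,675 → take DB $10,625. Book value $65,879.
Year 3: DB = ⌊$65,879 × 125%/9⌋ = $9,149; SL = ⌊$58,779/7⌋ = $8,397 → take DB $9,149. Book value $56,730.
Year 4: DB = ⌊$56,730 × 125%/9⌋ = $7,879; SL = ⌊$49,630/6⌋ = $8,271 → take SL $8,271. Book value $48,459.

$8,271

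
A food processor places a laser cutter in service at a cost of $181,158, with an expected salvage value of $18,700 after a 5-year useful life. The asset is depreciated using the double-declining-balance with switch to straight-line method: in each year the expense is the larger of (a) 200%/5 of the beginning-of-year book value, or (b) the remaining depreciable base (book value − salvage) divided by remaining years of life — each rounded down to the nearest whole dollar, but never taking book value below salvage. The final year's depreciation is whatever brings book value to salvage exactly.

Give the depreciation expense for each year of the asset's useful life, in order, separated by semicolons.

$72,463; $43,478; $26,086; $15,652; $4,779

Depreciable base = $181,158 − $18,700 = $162,458.
Year 1: DB = ⌊$181,158 × 200%/5⌋ = $72,463; SL = ⌊$162,458/5⌋ = $32,491 → take DB $72,463. Book value $108,695.
Year 2: DB = ⌊$108,695 × 200%/5⌋ = $43,478; SL = ⌊$89,995/4⌋ = $22,498 → take DB $43,478. Book value $65,217.
Year 3: DB = ⌊$65,217 × 200%/5⌋ = $26,086; SL = ⌊$46,517/3⌋ = $15,505 → take DB $26,086. Book value $39,131.
Year 4: DB = ⌊$39,131 × 200%/5⌋ = $15,652; SL = ⌊$20,431/2⌋ = $10,215 → take DB $15,652. Book value $23,479.
Year 5 (final): $23,479 − $18,700 = $4,779. Book value $18,700.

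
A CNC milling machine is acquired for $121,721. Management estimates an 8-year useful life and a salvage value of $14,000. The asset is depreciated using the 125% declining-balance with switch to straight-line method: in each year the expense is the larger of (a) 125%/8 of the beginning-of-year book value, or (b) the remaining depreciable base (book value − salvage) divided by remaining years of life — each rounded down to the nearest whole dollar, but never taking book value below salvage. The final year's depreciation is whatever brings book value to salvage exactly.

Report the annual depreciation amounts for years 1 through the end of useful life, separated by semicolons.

$19,018; $16,047; $13,540; $11,823; $11,823; $11,823; $11,823; $11,824

Depreciable base = $121,721 − $14,000 = $107,721.
Year 1: DB = ⌊$121,721 × 125%/8⌋ = $19,018; SL = ⌊$107,721/8⌋ = $13,465 → take DB $19,018. Book value $102,703.
Year 2: DB = ⌊$102,703 × 125%/8⌋ = $16,047; SL = ⌊$88,703/7⌋ = $12,671 → take DB $16,047. Book value $86,656.
Year 3: DB = ⌊$86,656 × 125%/8⌋ = $13,540; SL = ⌊$72,656/6⌋ = $12,109 → take DB $13,540. Book value $73,116.
Year 4: DB = ⌊$73,116 × 125%/8⌋ = $11,424; SL = ⌊$59,116/5⌋ = $11,823 → take SL $11,823. Book value $61,293.
Year 5: DB = ⌊$61,293 × 125%/8⌋ = $9,577; SL = ⌊$47,293/4⌋ = $11,823 → take SL $11,823. Book value $49,470.
Year 6: DB = ⌊$49,470 × 125%/8⌋ = $7,729; SL = ⌊$35,470/3⌋ = $11,823 → take SL $11,823. Book value $37,647.
Year 7: DB = ⌊$37,647 × 125%/8⌋ = $5,882; SL = ⌊$23,647/2⌋ = $11,823 → take SL $11,823. Book value $25,824.
Year 8 (final): $25,824 − $14,000 = $11,824. Book value $14,000.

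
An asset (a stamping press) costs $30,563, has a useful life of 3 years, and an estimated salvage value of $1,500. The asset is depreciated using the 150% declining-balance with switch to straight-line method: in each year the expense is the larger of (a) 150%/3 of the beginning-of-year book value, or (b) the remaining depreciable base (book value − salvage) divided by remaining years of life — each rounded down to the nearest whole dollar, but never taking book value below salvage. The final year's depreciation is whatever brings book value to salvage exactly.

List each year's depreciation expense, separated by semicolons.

Depreciable base = $30,563 − $1,500 = $29,063.
Year 1: DB = ⌊$30,563 × 150%/3⌋ = $15,281; SL = ⌊$29,063/3⌋ = $9,687 → take DB $15,281. Book value $15,282.
Year 2: DB = ⌊$15,282 × 150%/3⌋ = $7,641; SL = ⌊$13,782/2⌋ = $6,891 → take DB $7,641. Book value $7,641.
Year 3 (final): $7,641 − $1,500 = $6,141. Book value $1,500.

$15,281; $7,641; $6,141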